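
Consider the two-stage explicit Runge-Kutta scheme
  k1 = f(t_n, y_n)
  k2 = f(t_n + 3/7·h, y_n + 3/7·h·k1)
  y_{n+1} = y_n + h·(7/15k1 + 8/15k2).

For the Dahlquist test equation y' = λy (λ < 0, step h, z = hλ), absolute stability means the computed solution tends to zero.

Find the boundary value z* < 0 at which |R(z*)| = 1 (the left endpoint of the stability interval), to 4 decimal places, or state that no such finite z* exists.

Set f=λy, z=hλ:
  k1=λy_n ⇒ h·k1=z·y_n;  k2=λ(1+3/7z)y_n ⇒ h·k2=z(1+3/7z)y_n
  y_{n+1}/y_n = 1 + 7/15z + 8/15z(1+3/7z) = 1 + z + 8/35z²
  R(z) = 1 + z + 8/35z².

Find x<0 with |R(x)|<1.
x=-1.39: |R|=0.0516
R=1: x+8/35x²=0 ⇒ x=−35/8=-4.3750; min R=1−1/(4·8/35)=-0.0938>−1
Confirm numerically:
  x=-3.985: |R|=0.64477 <1
  x=-2.948: |R|=0.03845 <1
  x=-1.964: |R|=0.08233 <1
  x=-4.758: |R|=1.41653 >1
  x=-4.685: |R|=1.33197 >1
  x=-4.453: |R|=1.07939 >1
So |R|<1 on (-4.3750, 0).

left endpoint -4.3750.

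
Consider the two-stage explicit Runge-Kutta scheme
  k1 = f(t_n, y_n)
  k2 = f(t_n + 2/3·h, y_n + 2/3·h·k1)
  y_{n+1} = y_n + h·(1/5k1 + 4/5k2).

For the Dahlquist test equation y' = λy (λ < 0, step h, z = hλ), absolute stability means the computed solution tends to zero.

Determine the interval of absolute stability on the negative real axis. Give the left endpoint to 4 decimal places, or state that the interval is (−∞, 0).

z∈(-1.8750,0).

Test eqn y'=λy, z=hλ:
  k1=λy_n ⇒ h·k1=z·y_n;  k2=λ(1+2/3z)y_n ⇒ h·k2=z(1+2/3z)y_n
  y_{n+1}/y_n = 1 + 1/5z + 4/5z(1+2/3z) = 1 + z + 8/15z²
  R(z) = 1 + z + 8/15z².

Find x<0 with |R(x)|<1.
x=-0.76: |R|=0.5481
R=1: x+8/15x²=0 ⇒ x=−15/8=-1.8750; min R=1−1/(4·8/15)=0.5312>−1
Confirm numerically:
  x=-1.467: |R|=0.68078 <1
  x=-1.333: |R|=0.61467 <1
  x=-0.967: |R|=0.53171 <1
  x=-2.261: |R|=1.46546 >1
  x=-2.110: |R|=1.26445 >1
So |R|<1 on (-1.8750, 0).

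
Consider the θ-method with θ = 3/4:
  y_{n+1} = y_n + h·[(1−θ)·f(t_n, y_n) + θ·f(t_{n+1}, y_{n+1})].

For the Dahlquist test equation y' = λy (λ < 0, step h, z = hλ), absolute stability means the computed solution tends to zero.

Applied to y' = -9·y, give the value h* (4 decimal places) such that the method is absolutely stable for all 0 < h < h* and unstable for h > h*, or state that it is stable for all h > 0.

Test eqn y'=λy, z=hλ:
  y_{n+1} = y_n + z·[1/4·y_n + 3/4·y_{n+1}] ⇒ (1 − 3/4z)y_{n+1} = (1 + 1/4z)y_n
  Hence R(z) = (1 + 1/4z)/(1 − 3/4z).

Find x<0 with |R(x)|<1.
x=-1.44: |R|=0.3077
x=-2: |R|=0.2000
x=-10: |R|=0.1765
x=-100: |R|=0.3158
θ=3/4≥1/2 ⇒ |1+1/4x|<|1−3/4x| ∀x<0 ⇒ unbounded interval.

(−∞, 0) — no finite endpoint. Any h>0 works for λ=-9.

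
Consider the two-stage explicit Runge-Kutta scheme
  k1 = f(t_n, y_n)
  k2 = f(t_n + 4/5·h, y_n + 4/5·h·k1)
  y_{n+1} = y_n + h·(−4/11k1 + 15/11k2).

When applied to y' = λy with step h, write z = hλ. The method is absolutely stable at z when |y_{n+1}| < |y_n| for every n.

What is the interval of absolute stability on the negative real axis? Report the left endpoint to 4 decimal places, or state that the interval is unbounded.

(-0.9167, 0).

With y'=λy (z=hλ):
  k1=λy_n ⇒ h·k1=z·y_n;  k2=λ(1+4/5z)y_n ⇒ h·k2=z(1+4/5z)y_n
  y_{n+1}/y_n = 1 − 4/11z + 15/11z(1+4/5z) = 1 + z + 12/11z²
  so R(z) = 1 + z + 12/11z².

Find x<0 with |R(x)|<1.
x=-1.62: |R|=2.2430
R=1: x+12/11x²=0 ⇒ x=−11/12=-0.9167; min R=1−1/(4·12/11)=0.7708>−1
Confirm numerically:
  x=-0.880: |R|=0.96480 <1
  x=-0.846: |R|=0.93478 <1
  x=-0.778: |R|=0.88231 <1
  x=-0.556: |R|=0.78124 <1
  x=-1.087: |R|=1.20198 >1
  x=-0.991: |R|=1.08036 >1
So |R|<1 on (-0.9167, 0).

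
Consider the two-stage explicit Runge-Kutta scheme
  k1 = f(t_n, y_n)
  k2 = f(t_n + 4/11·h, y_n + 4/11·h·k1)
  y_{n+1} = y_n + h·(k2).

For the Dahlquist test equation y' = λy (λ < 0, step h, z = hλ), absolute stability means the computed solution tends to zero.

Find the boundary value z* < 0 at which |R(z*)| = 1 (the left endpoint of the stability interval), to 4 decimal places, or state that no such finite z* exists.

With y'=λy (z=hλ):
  k1=λy_n ⇒ h·k1=z·y_n;  k2=λ(1+4/11z)y_n ⇒ h·k2=z(1+4/11z)y_n
  y_{n+1}/y_n = 1 + z(1+4/11z) = 1 + z + 4/11z²
  R(z) = 1 + z + 4/11z².

Boundary: |R(x)|=1, x<0.
x=-0.48: |R|=0.6038
R=1: x+4/11x²=0 ⇒ x=−11/4=-2.7500; min R=1−1/(4·4/11)=0.3125>−1
Confirm numerically:
  x=-2.690: |R|=0.94131 <1
  x=-2.196: |R|=0.55761 <1
  x=-1.443: |R|=0.31418 <1
  x=-3.067: |R|=1.35354 >1
  x=-2.829: |R|=1.08127 >1
Interval (-2.7500, 0).

z* = -2.7500.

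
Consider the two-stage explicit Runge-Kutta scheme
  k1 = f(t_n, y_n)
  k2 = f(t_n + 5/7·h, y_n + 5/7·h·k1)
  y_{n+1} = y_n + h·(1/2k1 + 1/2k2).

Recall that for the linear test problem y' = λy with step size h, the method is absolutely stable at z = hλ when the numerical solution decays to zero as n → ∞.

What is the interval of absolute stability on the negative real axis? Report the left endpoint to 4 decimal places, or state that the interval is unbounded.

z∈(-2.8000,0).

With y'=λy (z=hλ):
  k1=λy_n ⇒ h·k1=z·y_n;  k2=λ(1+5/7z)y_n ⇒ h·k2=z(1+5/7z)y_n
  y_{n+1}/y_n = 1 + 1/2z + 1/2z(1+5/7z) = 1 + z + 5/14z²
  so R(z) = 1 + z + 5/14z².

Need |R(x)|<1, x<0.
x=-0.96: |R|=0.3691
R=1: x+5/14x²=0 ⇒ x=−14/5=-2.8000; min R=1−1/(4·5/14)=0.3000>−1
Confirm numerically:
  x=-2.245: |R|=0.55501 <1
  x=-2.193: |R|=0.52459 <1
  x=-1.844: |R|=0.37041 <1
  x=-3.392: |R|=1.71717 >1
  x=-3.172: |R|=1.42142 >1
Interval (-2.8000, 0).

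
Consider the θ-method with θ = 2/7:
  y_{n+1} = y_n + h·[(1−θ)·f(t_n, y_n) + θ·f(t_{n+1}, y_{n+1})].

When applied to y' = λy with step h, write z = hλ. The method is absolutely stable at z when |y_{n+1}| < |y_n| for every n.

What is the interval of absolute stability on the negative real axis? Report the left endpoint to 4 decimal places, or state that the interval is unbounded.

(-4.6667, 0).

Test eqn y'=λy, z=hλ:
  y_{n+1} = y_n + z·[5/7·y_n + 2/7·y_{n+1}] ⇒ (1 − 2/7z)y_{n+1} = (1 + 5/7z)y_n
  so R(z) = (1 + 5/7z)/(1 − 2/7z).

Solve |R(x)|<1 on ℝ⁻.
x=-1.19: |R|=0.1119
R=−1: 1+5/7x = −1+2/7x ⇒ -3/7x=2 ⇒ x=2/(-3/7)=-4.6667
Confirm numerically:
  x=-4.606: |R|=0.98877 <1
  x=-3.902: |R|=0.84504 <1
  x=-3.118: |R|=0.64899 <1
  x=-2.994: |R|=0.61364 <1
  x=-5.167: |R|=1.08659 >1
  x=-4.868: |R|=1.03609 >1
  x=-4.734: |R|=1.01227 >1
Stable set (-4.6667, 0).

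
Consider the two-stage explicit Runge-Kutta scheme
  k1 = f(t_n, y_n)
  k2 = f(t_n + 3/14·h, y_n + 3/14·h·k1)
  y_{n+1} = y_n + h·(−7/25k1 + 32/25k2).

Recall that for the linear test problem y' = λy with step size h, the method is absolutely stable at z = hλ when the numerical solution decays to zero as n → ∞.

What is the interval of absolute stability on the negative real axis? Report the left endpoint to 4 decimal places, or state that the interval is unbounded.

Test eqn y'=λy, z=hλ:
  k1=λy_n ⇒ h·k1=z·y_n;  k2=λ(1+3/14z)y_n ⇒ h·k2=z(1+3/14z)y_n
  y_{n+1}/y_n = 1 − 7/25z + 32/25z(1+3/14z) = 1 + z + 48/175z²
  R(z) = 1 + z + 48/175z².

Solve |R(x)|<1 on ℝ⁻.
x=-0.75: |R|=0.4043
R=1: x+48/175x²=0 ⇒ x=−175/48=-3.6458; min R=1−1/(4·48/175)=0.0885>−1
Confirm numerically:
  x=-3.565: |R|=0.92096 <1
  x=-2.601: |R|=0.25460 <1
  x=-1.617: |R|=0.10017 <1
  x=-4.194: |R|=1.63059 >1
  x=-4.010: |R|=1.40054 >1
  x=-3.872: |R|=1.24020 >1
Interval (-3.6458, 0).

(-3.6458, 0).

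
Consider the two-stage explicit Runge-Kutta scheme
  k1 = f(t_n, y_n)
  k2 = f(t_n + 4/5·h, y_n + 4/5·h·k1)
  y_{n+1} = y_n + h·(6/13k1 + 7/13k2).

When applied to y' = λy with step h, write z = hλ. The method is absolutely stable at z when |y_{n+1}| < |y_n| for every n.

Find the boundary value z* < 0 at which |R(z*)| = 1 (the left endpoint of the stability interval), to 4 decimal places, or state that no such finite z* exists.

Set f=λy, z=hλ:
  k1=λy_n ⇒ h·k1=z·y_n;  k2=λ(1+4/5z)y_n ⇒ h·k2=z(1+4/5z)y_n
  y_{n+1}/y_n = 1 + 6/13z + 7/13z(1+4/5z) = 1 + z + 28/65z²
  Hence R(z) = 1 + z + 28/65z².

Boundary: |R(x)|=1, x<0.
x=-0.53: |R|=0.5910
R=1: x+28/65x²=0 ⇒ x=−65/28=-2.3214; min R=1−1/(4·28/65)=0.4196>−1
Confirm numerically:
  x=-2.288: |R|=0.96705 <1
  x=-1.908: |R|=0.66020 <1
  x=-1.776: |R|=0.58272 <1
  x=-2.853: |R|=1.65329 >1
  x=-2.562: |R|=1.26550 >1
  x=-2.524: |R|=1.22025 >1
Stable set (-2.3214, 0).

z* = -2.3214.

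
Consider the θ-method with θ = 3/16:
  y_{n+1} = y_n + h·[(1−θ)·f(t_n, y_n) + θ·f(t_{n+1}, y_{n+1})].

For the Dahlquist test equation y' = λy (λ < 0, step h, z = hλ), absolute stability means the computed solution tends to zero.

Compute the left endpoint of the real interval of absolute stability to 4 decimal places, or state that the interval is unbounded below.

left endpoint -3.2000.

On y'=λy, z=hλ:
  y_{n+1} = y_n + z·[13/16·y_n + 3/16·y_{n+1}] ⇒ (1 − 3/16z)y_{n+1} = (1 + 13/16z)y_n
  ⇒ R(z) = (1 + 13/16z)/(1 − 3/16z).

Need |R(x)|<1, x<0.
x=-0.43: |R|=0.6021
R=−1: 1+13/16x = −1+3/16x ⇒ -5/8x=2 ⇒ x=2/(-5/8)=-3.2000
Confirm numerically:
  x=-2.916: |R|=0.88524 <1
  x=-2.700: |R|=0.79253 <1
  x=-1.618: |R|=0.24139 <1
  x=-1.549: |R|=0.20037 <1
  x=-3.474: |R|=1.10370 >1
  x=-3.249: |R|=1.01903 >1
Stable set (-3.2000, 0).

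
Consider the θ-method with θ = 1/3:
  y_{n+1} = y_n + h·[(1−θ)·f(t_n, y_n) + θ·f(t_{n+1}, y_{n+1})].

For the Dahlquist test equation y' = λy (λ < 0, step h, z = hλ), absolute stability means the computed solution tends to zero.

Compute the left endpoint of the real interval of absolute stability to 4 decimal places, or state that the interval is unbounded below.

Test eqn y'=λy, z=hλ:
  y_{n+1} = y_n + z·[2/3·y_n + 1/3·y_{n+1}] ⇒ (1 − 1/3z)y_{n+1} = (1 + 2/3z)y_n
  ⇒ R(z) = (1 + 2/3z)/(1 − 1/3z).

Find x<0 with |R(x)|<1.
x=-1.4: |R|=0.0455
R=−1: 1+2/3x = −1+1/3x ⇒ -1/3x=2 ⇒ x=2/(-1/3)=-6.0000
Confirm numerically:
  x=-5.235: |R|=0.90710 <1
  x=-5.055: |R|=0.88268 <1
  x=-4.847: |R|=0.85306 <1
  x=-4.005: |R|=0.71520 <1
  x=-6.380: |R|=1.04051 >1
  x=-6.223: |R|=1.02418 >1
  x=-6.144: |R|=1.01575 >1
So |R|<1 on (-6.0000, 0).

left endpoint -6.0000.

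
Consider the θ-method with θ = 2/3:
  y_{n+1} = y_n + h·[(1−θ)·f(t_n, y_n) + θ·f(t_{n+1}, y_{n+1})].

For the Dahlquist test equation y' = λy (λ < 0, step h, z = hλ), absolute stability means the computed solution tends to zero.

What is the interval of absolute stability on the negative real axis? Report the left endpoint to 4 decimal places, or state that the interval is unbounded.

unbounded; (−∞, 0).

With y'=λy (z=hλ):
  y_{n+1} = y_n + z·[1/3·y_n + 2/3·y_{n+1}] ⇒ (1 − 2/3z)y_{n+1} = (1 + 1/3z)y_n
  ⇒ R(z) = (1 + 1/3z)/(1 − 2/3z).

Find x<0 with |R(x)|<1.
x=-0.55: |R|=0.5976
x=-2: |R|=0.1429
x=-10: |R|=0.3043
x=-100: |R|=0.4778
θ=2/3≥1/2 ⇒ |1+1/3x|<|1−2/3x| ∀x<0 ⇒ unbounded interval.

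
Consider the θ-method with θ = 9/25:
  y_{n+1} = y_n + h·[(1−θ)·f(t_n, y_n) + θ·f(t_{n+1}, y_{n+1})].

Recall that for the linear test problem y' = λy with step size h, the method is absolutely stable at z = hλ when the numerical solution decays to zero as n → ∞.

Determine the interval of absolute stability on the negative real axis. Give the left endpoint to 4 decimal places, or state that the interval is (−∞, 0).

(-7.1429, 0).

On y'=λy, z=hλ:
  y_{n+1} = y_n + z·[16/25·y_n + 9/25·y_{n+1}] ⇒ (1 − 9/25z)y_{n+1} = (1 + 16/25z)y_n
  ⇒ R(z) = (1 + 16/25z)/(1 − 9/25z).

Solve |R(x)|<1 on ℝ⁻.
x=-1.04: |R|=0.2433
R=−1: 1+16/25x = −1+9/25x ⇒ -7/25x=2 ⇒ x=2/(-7/25)=-7.1429
Confirm numerically:
  x=-4.581: |R|=0.72923 <1
  x=-3.263: |R|=0.50045 <1
  x=-3.256: |R|=0.49897 <1
  x=-2.992: |R|=0.44046 <1
  x=-7.652: |R|=1.03797 >1
  x=-7.186: |R|=1.00337 >1
Interval (-7.1429, 0).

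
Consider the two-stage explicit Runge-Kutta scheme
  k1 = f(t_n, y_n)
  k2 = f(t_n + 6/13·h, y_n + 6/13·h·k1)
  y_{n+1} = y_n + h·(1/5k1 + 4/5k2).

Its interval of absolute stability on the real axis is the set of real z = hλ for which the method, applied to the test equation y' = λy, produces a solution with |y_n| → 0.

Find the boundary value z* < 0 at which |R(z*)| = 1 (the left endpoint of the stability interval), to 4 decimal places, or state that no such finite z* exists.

left endpoint -2.7083.

With y'=λy (z=hλ):
  k1=λy_n ⇒ h·k1=z·y_n;  k2=λ(1+6/13z)y_n ⇒ h·k2=z(1+6/13z)y_n
  y_{n+1}/y_n = 1 + 1/5z + 4/5z(1+6/13z) = 1 + z + 24/65z²
  Hence R(z) = 1 + z + 24/65z².

Need |R(x)|<1, x<0.
x=-0.86: |R|=0.4131
R=1: x+24/65x²=0 ⇒ x=−65/24=-2.7083; min R=1−1/(4·24/65)=0.3229>−1
Confirm numerically:
  x=-2.665: |R|=0.95736 <1
  x=-2.427: |R|=0.74789 <1
  x=-1.991: |R|=0.47266 <1
  x=-3.172: |R|=1.54305 >1
  x=-3.027: |R|=1.35616 >1
  x=-2.882: |R|=1.18480 >1
Stable set (-2.7083, 0).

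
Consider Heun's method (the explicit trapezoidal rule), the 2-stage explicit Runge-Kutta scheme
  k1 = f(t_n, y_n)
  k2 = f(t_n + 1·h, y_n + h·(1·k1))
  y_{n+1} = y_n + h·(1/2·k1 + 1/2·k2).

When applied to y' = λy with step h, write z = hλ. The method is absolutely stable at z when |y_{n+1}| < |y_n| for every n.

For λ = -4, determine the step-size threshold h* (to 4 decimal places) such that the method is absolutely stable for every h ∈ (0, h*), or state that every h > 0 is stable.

(-2.0000,0); λ=-4 ⇒ h* = 0.5000.

With y'=λy (z=hλ):
  order 2, 2-stage ⇒ R(z)=1+z+z^2/2
  (e.g. R(-0.79)=0.52205, |R|=0.52205)

Find x<0 with |R(x)|<1.
x=-0.79: |R|=0.5221
|R(-2.12)|=1.1272 |R(-1.48)|=0.6152 |R(-0.67)|=0.5544
Bisect:
  x_lo=-2.7760 |R|=2.0771  x_hi=-0.1386 |R|=0.8710
  mid=-1.45733 |R|=0.60457 →hi
  mid=-2.11668 |R|=1.12349 →lo
  mid=-1.78700 |R|=0.80969 →hi
  mid=-1.95184 |R|=0.95300 →hi
  mid=-2.03426 |R|=1.03485 →lo
  mid=-1.99305 |R|=0.99308 →hi
  mid=-2.01366 |R|=1.01375 →lo
  mid=-2.00335 |R|=1.00336 →lo
  mid=-1.99820 |R|=0.99820 →hi
  ...
  [-2.00013,-1.99997] ⇒ x*=-2.0000
Interval (-2.0000, 0).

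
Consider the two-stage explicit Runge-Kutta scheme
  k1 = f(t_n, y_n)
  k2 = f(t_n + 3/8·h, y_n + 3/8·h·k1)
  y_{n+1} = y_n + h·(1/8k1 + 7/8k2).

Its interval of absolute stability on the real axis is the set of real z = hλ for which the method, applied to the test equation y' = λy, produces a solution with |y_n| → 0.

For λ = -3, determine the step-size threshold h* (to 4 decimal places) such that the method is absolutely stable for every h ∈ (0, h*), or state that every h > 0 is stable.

Test eqn y'=λy, z=hλ:
  k1=λy_n ⇒ h·k1=z·y_n;  k2=λ(1+3/8z)y_n ⇒ h·k2=z(1+3/8z)y_n
  y_{n+1}/y_n = 1 + 1/8z + 7/8z(1+3/8z) = 1 + z + 21/64z²
  R(z) = 1 + z + 21/64z².

Solve |R(x)|<1 on ℝ⁻.
x=-1.56: |R|=0.2385
R=1: x+21/64x²=0 ⇒ x=−64/21=-3.0476; min R=1−1/(4·21/64)=0.2381>−1
Confirm numerically:
  x=-2.379: |R|=0.47807 <1
  x=-2.274: |R|=0.42276 <1
  x=-1.705: |R|=0.24887 <1
  x=-3.204: |R|=1.16441 >1
  x=-3.183: |R|=1.14139 >1
Interval (-3.0476, 0).

(-3.0476,0); λ=-3 ⇒ h* = (64/21)/3 = 1.0159.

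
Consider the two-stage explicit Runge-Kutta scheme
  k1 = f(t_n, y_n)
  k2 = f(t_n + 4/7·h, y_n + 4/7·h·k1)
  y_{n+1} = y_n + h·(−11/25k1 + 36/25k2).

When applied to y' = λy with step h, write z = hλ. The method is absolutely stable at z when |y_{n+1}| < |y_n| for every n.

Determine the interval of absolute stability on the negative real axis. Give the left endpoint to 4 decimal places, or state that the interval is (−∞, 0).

Set f=λy, z=hλ:
  k1=λy_n ⇒ h·k1=z·y_n;  k2=λ(1+4/7z)y_n ⇒ h·k2=z(1+4/7z)y_n
  y_{n+1}/y_n = 1 − 11/25z + 36/25z(1+4/7z) = 1 + z + 144/175z²
  so R(z) = 1 + z + 144/175z².

Boundary: |R(x)|=1, x<0.
x=-1.77: |R|=1.8079
R=1: x+144/175x²=0 ⇒ x=−175/144=-1.2153; min R=1−1/(4·144/175)=0.6962>−1
Confirm numerically:
  x=-1.097: |R|=0.89323 <1
  x=-1.049: |R|=0.85647 <1
  x=-0.961: |R|=0.79893 <1
  x=-1.798: |R|=1.86214 >1
  x=-1.436: |R|=1.26081 >1
  x=-1.365: |R|=1.16817 >1
So |R|<1 on (-1.2153, 0).

z∈(-1.2153,0).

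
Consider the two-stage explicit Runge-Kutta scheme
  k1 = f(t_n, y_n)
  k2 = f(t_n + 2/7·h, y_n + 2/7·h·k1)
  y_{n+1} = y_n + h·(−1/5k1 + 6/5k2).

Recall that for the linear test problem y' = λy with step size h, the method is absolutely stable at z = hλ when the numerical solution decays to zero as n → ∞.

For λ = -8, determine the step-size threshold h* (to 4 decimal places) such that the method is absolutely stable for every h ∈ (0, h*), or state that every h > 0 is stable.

Set f=λy, z=hλ:
  k1=λy_n ⇒ h·k1=z·y_n;  k2=λ(1+2/7z)y_n ⇒ h·k2=z(1+2/7z)y_n
  y_{n+1}/y_n = 1 − 1/5z + 6/5z(1+2/7z) = 1 + z + 12/35z²
  Hence R(z) = 1 + z + 12/35z².

Solve |R(x)|<1 on ℝ⁻.
x=-1.41: |R|=0.2716
R=1: x+12/35x²=0 ⇒ x=−35/12=-2.9167; min R=1−1/(4·12/35)=0.2708>−1
Confirm numerically:
  x=-2.732: |R|=0.82703 <1
  x=-2.298: |R|=0.51256 <1
  x=-2.240: |R|=0.48032 <1
  x=-3.418: |R|=1.58751 >1
  x=-3.374: |R|=1.52904 >1
Interval (-2.9167, 0).

(-2.9167,0); λ=-8 ⇒ h* = (35/12)/8 = 0.3646.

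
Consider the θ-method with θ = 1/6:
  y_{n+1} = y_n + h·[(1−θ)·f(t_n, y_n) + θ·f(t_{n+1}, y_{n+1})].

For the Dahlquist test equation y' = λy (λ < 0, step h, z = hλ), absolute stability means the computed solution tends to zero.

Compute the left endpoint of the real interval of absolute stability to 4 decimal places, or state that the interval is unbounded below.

z* = -3.0000.

Test eqn y'=λy, z=hλ:
  y_{n+1} = y_n + z·[5/6·y_n + 1/6·y_{n+1}] ⇒ (1 − 1/6z)y_{n+1} = (1 + 5/6z)y_n
  so R(z) = (1 + 5/6z)/(1 − 1/6z).

Find x<0 with |R(x)|<1.
x=-0.55: |R|=0.4962
R=−1: 1+5/6x = −1+1/6x ⇒ -2/3x=2 ⇒ x=2/(-2/3)=-3.0000
Confirm numerically:
  x=-2.860: |R|=0.93679 <1
  x=-2.734: |R|=0.87818 <1
  x=-2.219: |R|=0.61991 <1
  x=-3.597: |R|=1.24883 >1
  x=-3.123: |R|=1.05393 >1
So |R|<1 on (-3.0000, 0).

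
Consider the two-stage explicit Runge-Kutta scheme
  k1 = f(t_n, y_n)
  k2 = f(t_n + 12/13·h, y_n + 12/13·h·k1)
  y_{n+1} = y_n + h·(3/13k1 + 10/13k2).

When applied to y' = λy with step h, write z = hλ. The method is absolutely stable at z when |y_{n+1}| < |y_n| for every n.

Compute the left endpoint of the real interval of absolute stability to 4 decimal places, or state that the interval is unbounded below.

With y'=λy (z=hλ):
  k1=λy_n ⇒ h·k1=z·y_n;  k2=λ(1+12/13z)y_n ⇒ h·k2=z(1+12/13z)y_n
  y_{n+1}/y_n = 1 + 3/13z + 10/13z(1+12/13z) = 1 + z + 120/169z²
  R(z) = 1 + z + 120/169z².

Need |R(x)|<1, x<0.
x=-1.63: |R|=1.2566
R=1: x+120/169x²=0 ⇒ x=−169/120=-1.4083; min R=1−1/(4·120/169)=0.6479>−1
Confirm numerically:
  x=-1.338: |R|=0.93318 <1
  x=-1.185: |R|=0.81208 <1
  x=-0.758: |R|=0.64997 <1
  x=-0.626: |R|=0.65226 <1
  x=-1.696: |R|=1.34643 >1
  x=-1.431: |R|=1.02303 >1
Stable set (-1.4083, 0).

z* = -1.4083.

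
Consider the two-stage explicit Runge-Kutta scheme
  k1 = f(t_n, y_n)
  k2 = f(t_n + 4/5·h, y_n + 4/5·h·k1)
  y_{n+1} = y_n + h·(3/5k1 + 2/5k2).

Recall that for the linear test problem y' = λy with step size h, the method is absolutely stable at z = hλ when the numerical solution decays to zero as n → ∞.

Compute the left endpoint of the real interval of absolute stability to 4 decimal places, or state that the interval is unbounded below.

On y'=λy, z=hλ:
  k1=λy_n ⇒ h·k1=z·y_n;  k2=λ(1+4/5z)y_n ⇒ h·k2=z(1+4/5z)y_n
  y_{n+1}/y_n = 1 + 3/5z + 2/5z(1+4/5z) = 1 + z + 8/25z²
  R(z) = 1 + z + 8/25z².

Boundary: |R(x)|=1, x<0.
x=-1.74: |R|=0.2288
R=1: x+8/25x²=0 ⇒ x=−25/8=-3.1250; min R=1−1/(4·8/25)=0.2188>−1
Confirm numerically:
  x=-2.776: |R|=0.68998 <1
  x=-2.570: |R|=0.54357 <1
  x=-2.566: |R|=0.54099 <1
  x=-2.063: |R|=0.29891 <1
  x=-3.615: |R|=1.56683 >1
  x=-3.444: |R|=1.35156 >1
  x=-3.337: |R|=1.22638 >1
Stable set (-3.1250, 0).

z* = -3.1250.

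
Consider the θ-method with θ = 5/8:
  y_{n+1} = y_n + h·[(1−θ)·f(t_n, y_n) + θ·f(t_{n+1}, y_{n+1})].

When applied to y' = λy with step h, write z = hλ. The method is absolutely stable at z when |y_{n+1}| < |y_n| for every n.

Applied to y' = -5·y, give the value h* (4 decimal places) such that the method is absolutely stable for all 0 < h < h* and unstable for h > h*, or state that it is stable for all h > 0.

unbounded; (−∞, 0). Any h>0 works for λ=-5.

Test eqn y'=λy, z=hλ:
  y_{n+1} = y_n + z·[3/8·y_n + 5/8·y_{n+1}] ⇒ (1 − 5/8z)y_{n+1} = (1 + 3/8z)y_n
  so R(z) = (1 + 3/8z)/(1 − 5/8z).

Need |R(x)|<1, x<0.
x=-1.62: |R|=0.1950
x=-2: |R|=0.1111
x=-10: |R|=0.3793
x=-100: |R|=0.5748
θ=5/8≥1/2 ⇒ |1+3/8x|<|1−5/8x| ∀x<0 ⇒ stable on all of ℝ⁻.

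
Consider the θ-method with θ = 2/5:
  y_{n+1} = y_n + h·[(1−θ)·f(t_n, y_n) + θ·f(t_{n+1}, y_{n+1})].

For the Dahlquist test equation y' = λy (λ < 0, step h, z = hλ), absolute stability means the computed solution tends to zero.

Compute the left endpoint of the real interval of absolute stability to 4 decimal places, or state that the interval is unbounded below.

left endpoint -10.0000.

On y'=λy, z=hλ:
  y_{n+1} = y_n + z·[3/5·y_n + 2/5·y_{n+1}] ⇒ (1 − 2/5z)y_{n+1} = (1 + 3/5z)y_n
  so R(z) = (1 + 3/5z)/(1 − 2/5z).

Find x<0 with |R(x)|<1.
x=-1.67: |R|=0.0012
R=−1: 1+3/5x = −1+2/5x ⇒ -1/5x=2 ⇒ x=2/(-1/5)=-10.0000
Confirm numerically:
  x=-7.403: |R|=0.86888 <1
  x=-7.172: |R|=0.85380 <1
  x=-6.326: |R|=0.79186 <1
  x=-5.933: |R|=0.75886 <1
  x=-10.573: |R|=1.02192 >1
  x=-10.478: |R|=1.01842 >1
  x=-10.237: |R|=1.00930 >1
So |R|<1 on (-10.0000, 0).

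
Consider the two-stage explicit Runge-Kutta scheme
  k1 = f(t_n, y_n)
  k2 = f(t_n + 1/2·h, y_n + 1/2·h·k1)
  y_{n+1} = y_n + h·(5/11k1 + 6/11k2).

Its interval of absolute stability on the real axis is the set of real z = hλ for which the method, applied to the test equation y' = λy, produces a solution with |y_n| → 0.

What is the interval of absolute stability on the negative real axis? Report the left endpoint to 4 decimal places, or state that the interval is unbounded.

(-3.6667, 0).

Test eqn y'=λy, z=hλ:
  k1=λy_n ⇒ h·k1=z·y_n;  k2=λ(1+1/2z)y_n ⇒ h·k2=z(1+1/2z)y_n
  y_{n+1}/y_n = 1 + 5/11z + 6/11z(1+1/2z) = 1 + z + 3/11z²
  ⇒ R(z) = 1 + z + 3/11z².

Find x<0 with |R(x)|<1.
x=-0.62: |R|=0.4848
R=1: x+3/11x²=0 ⇒ x=−11/3=-3.6667; min R=1−1/(4·3/11)=0.0833>−1
Confirm numerically:
  x=-3.402: |R|=0.75444 <1
  x=-2.908: |R|=0.39831 <1
  x=-2.737: |R|=0.30605 <1
  x=-2.238: |R|=0.12799 <1
  x=-4.068: |R|=1.44526 >1
  x=-4.034: |R|=1.40413 >1
So |R|<1 on (-3.6667, 0).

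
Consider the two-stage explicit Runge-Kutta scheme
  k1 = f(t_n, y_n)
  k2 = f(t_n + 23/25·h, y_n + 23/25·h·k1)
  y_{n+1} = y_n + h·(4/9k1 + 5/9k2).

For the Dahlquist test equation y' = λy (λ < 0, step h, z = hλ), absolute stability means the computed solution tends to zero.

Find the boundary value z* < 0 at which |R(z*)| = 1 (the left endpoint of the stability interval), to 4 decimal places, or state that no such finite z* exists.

With y'=λy (z=hλ):
  k1=λy_n ⇒ h·k1=z·y_n;  k2=λ(1+23/25z)y_n ⇒ h·k2=z(1+23/25z)y_n
  y_{n+1}/y_n = 1 + 4/9z + 5/9z(1+23/25z) = 1 + z + 23/45z²
  Hence R(z) = 1 + z + 23/45z².

Need |R(x)|<1, x<0.
x=-1.26: |R|=0.5514
R=1: x+23/45x²=0 ⇒ x=−45/23=-1.9565; min R=1−1/(4·23/45)=0.5109>−1
Confirm numerically:
  x=-1.471: |R|=0.63496 <1
  x=-1.235: |R|=0.54456 <1
  x=-1.080: |R|=0.51616 <1
  x=-2.471: |R|=1.64976 >1
  x=-2.393: |R|=1.53385 >1
Interval (-1.9565, 0).

left endpoint -1.9565.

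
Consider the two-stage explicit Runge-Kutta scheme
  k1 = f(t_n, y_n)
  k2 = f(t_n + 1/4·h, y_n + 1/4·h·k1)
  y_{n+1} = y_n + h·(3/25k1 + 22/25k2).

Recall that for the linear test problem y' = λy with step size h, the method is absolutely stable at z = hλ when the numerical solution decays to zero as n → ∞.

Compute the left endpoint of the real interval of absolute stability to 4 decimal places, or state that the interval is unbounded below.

z* = -4.5455.

With y'=λy (z=hλ):
  k1=λy_n ⇒ h·k1=z·y_n;  k2=λ(1+1/4z)y_n ⇒ h·k2=z(1+1/4z)y_n
  y_{n+1}/y_n = 1 + 3/25z + 22/25z(1+1/4z) = 1 + z + 11/50z²
  ⇒ R(z) = 1 + z + 11/50z².

Need |R(x)|<1, x<0.
x=-1.41: |R|=0.0274
R=1: x+11/50x²=0 ⇒ x=−50/11=-4.5455; min R=1−1/(4·11/50)=-0.1364>−1
Confirm numerically:
  x=-4.429: |R|=0.88653 <1
  x=-4.055: |R|=0.56247 <1
  x=-3.703: |R|=0.31369 <1
  x=-2.515: |R|=0.12345 <1
  x=-4.811: |R|=1.28106 >1
  x=-4.578: |R|=1.03278 >1
So |R|<1 on (-4.5455, 0).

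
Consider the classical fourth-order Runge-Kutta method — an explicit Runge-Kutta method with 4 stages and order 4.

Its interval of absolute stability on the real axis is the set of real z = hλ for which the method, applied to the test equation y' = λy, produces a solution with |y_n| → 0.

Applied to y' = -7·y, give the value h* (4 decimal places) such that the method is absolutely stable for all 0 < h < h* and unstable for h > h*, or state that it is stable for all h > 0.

With y'=λy (z=hλ):
  order 4, 4-stage ⇒ R(z)=1+z+z^2/2+z^3/6+z^4/24
  (e.g. R(-0.94)=0.39590, |R|=0.39590)

Find x<0 with |R(x)|<1.
x=-0.94: |R|=0.3959
|R(-2.89)|=1.1697 |R(-2.7)|=0.8788 |R(-0.94)|=0.3959
Bisect:
  x_lo=-3.0855 |R|=1.5555  x_hi=-0.2107 |R|=0.8100
  mid=-1.64814 |R|=0.27133 →hi
  mid=-2.36684 |R|=0.53188 →hi
  mid=-2.72619 |R|=0.91449 →hi
  mid=-2.90587 |R|=1.19754 →lo
  mid=-2.81603 |R|=1.04734 →lo
  mid=-2.77111 |R|=0.97883 →hi
  mid=-2.79357 |R|=1.01255 →lo
  ...
  [-2.78533,-2.78515] ⇒ x*=-2.7853
Interval (-2.7853, 0).

(-2.7853,0); λ=-7 ⇒ h* = 0.3979.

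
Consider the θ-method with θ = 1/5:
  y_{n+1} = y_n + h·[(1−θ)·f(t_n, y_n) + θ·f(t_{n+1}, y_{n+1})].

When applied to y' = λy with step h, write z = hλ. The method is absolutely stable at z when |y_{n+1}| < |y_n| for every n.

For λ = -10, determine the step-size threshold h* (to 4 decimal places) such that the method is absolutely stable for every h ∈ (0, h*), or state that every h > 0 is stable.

With y'=λy (z=hλ):
  y_{n+1} = y_n + z·[4/5·y_n + 1/5·y_{n+1}] ⇒ (1 − 1/5z)y_{n+1} = (1 + 4/5z)y_n
  ⇒ R(z) = (1 + 4/5z)/(1 − 1/5z).

Boundary: |R(x)|=1, x<0.
x=-0.88: |R|=0.2517
R=−1: 1+4/5x = −1+1/5x ⇒ -3/5x=2 ⇒ x=2/(-3/5)=-3.3333
Confirm numerically:
  x=-3.023: |R|=0.88396 <1
  x=-2.894: |R|=0.83304 <1
  x=-1.557: |R|=0.18728 <1
  x=-3.868: |R|=1.18088 >1
  x=-3.620: |R|=1.09977 >1
So |R|<1 on (-3.3333, 0).

(-3.3333,0); λ=-10 ⇒ h* = (10/3)/10 = 0.3333.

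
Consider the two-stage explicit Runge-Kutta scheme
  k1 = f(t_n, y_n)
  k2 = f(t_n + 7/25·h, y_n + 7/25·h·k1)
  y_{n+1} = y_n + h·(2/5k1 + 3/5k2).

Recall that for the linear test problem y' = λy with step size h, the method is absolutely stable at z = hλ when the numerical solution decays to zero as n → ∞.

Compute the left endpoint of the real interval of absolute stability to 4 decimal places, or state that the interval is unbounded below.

Set f=λy, z=hλ:
  k1=λy_n ⇒ h·k1=z·y_n;  k2=λ(1+7/25z)y_n ⇒ h·k2=z(1+7/25z)y_n
  y_{n+1}/y_n = 1 + 2/5z + 3/5z(1+7/25z) = 1 + z + 21/125z²
  R(z) = 1 + z + 21/125z².

Solve |R(x)|<1 on ℝ⁻.
x=-0.93: |R|=0.2153
R=1: x+21/125x²=0 ⇒ x=−125/21=-5.9524; min R=1−1/(4·21/125)=-0.4881>−1
Confirm numerically:
  x=-5.791: |R|=0.84299 <1
  x=-4.109: |R|=0.27251 <1
  x=-3.181: |R|=0.48105 <1
  x=-2.664: |R|=0.47172 <1
  x=-6.294: |R|=1.36123 >1
  x=-6.079: |R|=1.12931 >1
So |R|<1 on (-5.9524, 0).

left endpoint -5.9524.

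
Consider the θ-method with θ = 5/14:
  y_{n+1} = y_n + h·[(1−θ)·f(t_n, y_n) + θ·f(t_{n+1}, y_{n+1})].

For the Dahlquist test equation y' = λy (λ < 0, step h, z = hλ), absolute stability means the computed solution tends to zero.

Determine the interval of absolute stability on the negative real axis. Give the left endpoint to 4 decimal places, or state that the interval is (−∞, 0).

Test eqn y'=λy, z=hλ:
  y_{n+1} = y_n + z·[9/14·y_n + 5/14·y_{n+1}] ⇒ (1 − 5/14z)y_{n+1} = (1 + 9/14z)y_n
  so R(z) = (1 + 9/14z)/(1 − 5/14z).

Find x<0 with |R(x)|<1.
x=-0.54: |R|=0.5473
R=−1: 1+9/14x = −1+5/14x ⇒ -2/7x=2 ⇒ x=2/(-2/7)=-7.0000
Confirm numerically:
  x=-6.028: |R|=0.91192 <1
  x=-3.449: |R|=0.54540 <1
  x=-3.053: |R|=0.46052 <1
  x=-7.494: |R|=1.03839 >1
  x=-7.191: |R|=1.01529 >1
  x=-7.072: |R|=1.00583 >1
Stable set (-7.0000, 0).

z∈(-7.0000,0).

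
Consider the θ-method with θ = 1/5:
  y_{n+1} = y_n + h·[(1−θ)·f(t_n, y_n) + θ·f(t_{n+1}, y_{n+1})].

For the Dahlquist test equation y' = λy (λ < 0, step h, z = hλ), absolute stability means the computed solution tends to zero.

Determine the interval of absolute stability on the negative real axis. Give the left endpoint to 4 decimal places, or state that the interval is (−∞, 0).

(-3.3333, 0).

Test eqn y'=λy, z=hλ:
  y_{n+1} = y_n + z·[4/5·y_n + 1/5·y_{n+1}] ⇒ (1 − 1/5z)y_{n+1} = (1 + 4/5z)y_n
  so R(z) = (1 + 4/5z)/(1 − 1/5z).

Need |R(x)|<1, x<0.
x=-0.81: |R|=0.3029
R=−1: 1+4/5x = −1+1/5x ⇒ -3/5x=2 ⇒ x=2/(-3/5)=-3.3333
Confirm numerically:
  x=-2.944: |R|=0.85297 <1
  x=-2.845: |R|=0.81326 <1
  x=-1.433: |R|=0.11379 <1
  x=-3.852: |R|=1.17578 >1
  x=-3.495: |R|=1.05709 >1
  x=-3.440: |R|=1.03791 >1
So |R|<1 on (-3.3333, 0).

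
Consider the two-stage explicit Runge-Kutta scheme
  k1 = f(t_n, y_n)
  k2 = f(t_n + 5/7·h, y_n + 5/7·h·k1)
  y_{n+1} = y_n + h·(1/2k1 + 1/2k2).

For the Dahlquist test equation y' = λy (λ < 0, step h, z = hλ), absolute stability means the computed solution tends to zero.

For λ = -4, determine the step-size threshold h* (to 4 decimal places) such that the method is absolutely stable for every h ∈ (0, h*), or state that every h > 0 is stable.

(-2.8000,0); λ=-4 ⇒ h* = (14/5)/4 = 0.7000.

With y'=λy (z=hλ):
  k1=λy_n ⇒ h·k1=z·y_n;  k2=λ(1+5/7z)y_n ⇒ h·k2=z(1+5/7z)y_n
  y_{n+1}/y_n = 1 + 1/2z + 1/2z(1+5/7z) = 1 + z + 5/14z²
  ⇒ R(z) = 1 + z + 5/14z².

Need |R(x)|<1, x<0.
x=-1.52: |R|=0.3051
R=1: x+5/14x²=0 ⇒ x=−14/5=-2.8000; min R=1−1/(4·5/14)=0.3000>−1
Confirm numerically:
  x=-2.704: |R|=0.90729 <1
  x=-1.915: |R|=0.39472 <1
  x=-1.674: |R|=0.32681 <1
  x=-3.227: |R|=1.49212 >1
  x=-3.107: |R|=1.34066 >1
Interval (-2.8000, 0).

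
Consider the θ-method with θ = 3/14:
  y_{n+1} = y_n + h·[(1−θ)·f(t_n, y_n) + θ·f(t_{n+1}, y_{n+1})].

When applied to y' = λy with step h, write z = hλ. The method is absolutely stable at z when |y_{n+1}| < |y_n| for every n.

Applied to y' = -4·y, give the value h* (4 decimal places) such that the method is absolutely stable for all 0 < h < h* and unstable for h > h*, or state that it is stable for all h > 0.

Test eqn y'=λy, z=hλ:
  y_{n+1} = y_n + z·[11/14·y_n + 3/14·y_{n+1}] ⇒ (1 − 3/14z)y_{n+1} = (1 + 11/14z)y_n
  ⇒ R(z) = (1 + 11/14z)/(1 − 3/14z).

Find x<0 with |R(x)|<1.
x=-0.6: |R|=0.4684
R=−1: 1+11/14x = −1+3/14x ⇒ -4/7x=2 ⇒ x=2/(-4/7)=-3.5000
Confirm numerically:
  x=-2.885: |R|=0.78283 <1
  x=-1.877: |R|=0.33860 <1
  x=-1.832: |R|=0.31555 <1
  x=-3.964: |R|=1.14336 >1
  x=-3.691: |R|=1.06094 >1
Interval (-3.5000, 0).

(-3.5000,0); λ=-4 ⇒ h* = (7/2)/4 = 0.8750.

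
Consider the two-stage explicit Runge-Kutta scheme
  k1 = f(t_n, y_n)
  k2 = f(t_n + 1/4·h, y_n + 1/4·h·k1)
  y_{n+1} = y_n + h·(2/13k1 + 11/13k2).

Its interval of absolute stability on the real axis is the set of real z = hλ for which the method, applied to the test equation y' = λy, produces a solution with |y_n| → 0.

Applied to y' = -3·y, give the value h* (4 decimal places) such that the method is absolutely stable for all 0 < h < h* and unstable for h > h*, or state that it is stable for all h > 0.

(-4.7273,0); λ=-3 ⇒ h* = (52/11)/3 = 1.5758.

Set f=λy, z=hλ:
  k1=λy_n ⇒ h·k1=z·y_n;  k2=λ(1+1/4z)y_n ⇒ h·k2=z(1+1/4z)y_n
  y_{n+1}/y_n = 1 + 2/13z + 11/13z(1+1/4z) = 1 + z + 11/52z²
  Hence R(z) = 1 + z + 11/52z².

Need |R(x)|<1, x<0.
x=-1.1: |R|=0.1560
R=1: x+11/52x²=0 ⇒ x=−52/11=-4.7273; min R=1−1/(4·11/52)=-0.1818>−1
Confirm numerically:
  x=-3.630: |R|=0.15742 <1
  x=-3.028: |R|=0.08845 <1
  x=-2.167: |R|=0.17364 <1
  x=-5.144: |R|=1.45346 >1
  x=-5.072: |R|=1.36987 >1
  x=-4.838: |R|=1.11332 >1
Interval (-4.7273, 0).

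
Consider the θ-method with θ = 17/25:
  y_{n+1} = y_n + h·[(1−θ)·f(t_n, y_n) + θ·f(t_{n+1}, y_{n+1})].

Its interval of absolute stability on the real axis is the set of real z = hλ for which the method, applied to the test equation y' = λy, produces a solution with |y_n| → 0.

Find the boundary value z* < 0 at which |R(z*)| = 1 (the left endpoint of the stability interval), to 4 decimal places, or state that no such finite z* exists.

On y'=λy, z=hλ:
  y_{n+1} = y_n + z·[8/25·y_n + 17/25·y_{n+1}] ⇒ (1 − 17/25z)y_{n+1} = (1 + 8/25z)y_n
  so R(z) = (1 + 8/25z)/(1 − 17/25z).

Find x<0 with |R(x)|<1.
x=-0.89: |R|=0.4456
x=-2: |R|=0.1525
x=-10: |R|=0.2821
x=-100: |R|=0.4493
θ=17/25≥1/2 ⇒ |1+8/25x|<|1−17/25x| ∀x<0 ⇒ interval (−∞,0).

interval (−∞, 0).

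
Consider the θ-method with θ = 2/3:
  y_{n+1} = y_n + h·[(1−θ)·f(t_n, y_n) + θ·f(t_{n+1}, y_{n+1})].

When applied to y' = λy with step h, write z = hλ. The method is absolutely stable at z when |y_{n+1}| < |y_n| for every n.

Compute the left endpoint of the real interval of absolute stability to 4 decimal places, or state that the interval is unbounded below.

(−∞, 0) — no finite endpoint.

Test eqn y'=λy, z=hλ:
  y_{n+1} = y_n + z·[1/3·y_n + 2/3·y_{n+1}] ⇒ (1 − 2/3z)y_{n+1} = (1 + 1/3z)y_n
  ⇒ R(z) = (1 + 1/3z)/(1 − 2/3z).

Need |R(x)|<1, x<0.
x=-1.41: |R|=0.2732
x=-2: |R|=0.1429
x=-10: |R|=0.3043
x=-100: |R|=0.4778
θ=2/3≥1/2 ⇒ |1+1/3x|<|1−2/3x| ∀x<0 ⇒ stable on all of ℝ⁻.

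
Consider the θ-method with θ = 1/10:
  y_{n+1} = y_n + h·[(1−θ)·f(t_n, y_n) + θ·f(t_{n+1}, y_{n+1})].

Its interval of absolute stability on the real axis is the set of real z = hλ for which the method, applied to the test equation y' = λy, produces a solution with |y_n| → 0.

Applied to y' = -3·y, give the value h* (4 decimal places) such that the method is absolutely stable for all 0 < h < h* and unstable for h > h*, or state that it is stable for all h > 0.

(-2.5000,0); λ=-3 ⇒ h* = (5/2)/3 = 0.8333.

With y'=λy (z=hλ):
  y_{n+1} = y_n + z·[9/10·y_n + 1/10·y_{n+1}] ⇒ (1 − 1/10z)y_{n+1} = (1 + 9/10z)y_n
  R(z) = (1 + 9/10z)/(1 − 1/10z).

Find x<0 with |R(x)|<1.
x=-1.34: |R|=0.1817
R=−1: 1+9/10x = −1+1/10x ⇒ -4/5x=2 ⇒ x=2/(-4/5)=-2.5000
Confirm numerically:
  x=-2.132: |R|=0.75734 <1
  x=-2.081: |R|=0.72254 <1
  x=-1.135: |R|=0.01931 <1
  x=-1.012: |R|=0.08100 <1
  x=-2.726: |R|=1.14207 >1
  x=-2.589: |R|=1.05656 >1
So |R|<1 on (-2.5000, 0).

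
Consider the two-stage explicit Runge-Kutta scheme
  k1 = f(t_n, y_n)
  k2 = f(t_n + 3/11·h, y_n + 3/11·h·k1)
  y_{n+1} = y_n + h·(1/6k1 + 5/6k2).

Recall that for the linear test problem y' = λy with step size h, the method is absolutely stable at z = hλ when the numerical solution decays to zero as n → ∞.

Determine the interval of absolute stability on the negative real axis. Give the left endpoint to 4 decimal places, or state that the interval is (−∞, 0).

Test eqn y'=λy, z=hλ:
  k1=λy_n ⇒ h·k1=z·y_n;  k2=λ(1+3/11z)y_n ⇒ h·k2=z(1+3/11z)y_n
  y_{n+1}/y_n = 1 + 1/6z + 5/6z(1+3/11z) = 1 + z + 5/22z²
  R(z) = 1 + z + 5/22z².

Solve |R(x)|<1 on ℝ⁻.
x=-0.76: |R|=0.3713
R=1: x+5/22x²=0 ⇒ x=−22/5=-4.4000; min R=1−1/(4·5/22)=-0.1000>−1
Confirm numerically:
  x=-3.450: |R|=0.25511 <1
  x=-2.728: |R|=0.03664 <1
  x=-2.595: |R|=0.06454 <1
  x=-2.196: |R|=0.10000 <1
  x=-4.980: |R|=1.65645 >1
  x=-4.492: |R|=1.09392 >1
  x=-4.463: |R|=1.06390 >1
Stable set (-4.4000, 0).

(-4.4000, 0).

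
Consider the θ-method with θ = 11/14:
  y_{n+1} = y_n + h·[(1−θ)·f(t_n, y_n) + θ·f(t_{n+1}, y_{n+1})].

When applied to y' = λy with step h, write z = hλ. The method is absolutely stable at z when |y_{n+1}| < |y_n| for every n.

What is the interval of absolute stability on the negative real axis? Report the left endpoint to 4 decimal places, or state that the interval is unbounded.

On y'=λy, z=hλ:
  y_{n+1} = y_n + z·[3/14·y_n + 11/14·y_{n+1}] ⇒ (1 − 11/14z)y_{n+1} = (1 + 3/14z)y_n
  Hence R(z) = (1 + 3/14z)/(1 − 11/14z).

Need |R(x)|<1, x<0.
x=-1.67: |R|=0.2777
x=-2: |R|=0.2222
x=-10: |R|=0.1290
x=-100: |R|=0.2567
θ=11/14≥1/2 ⇒ |1+3/14x|<|1−11/14x| ∀x<0 ⇒ stable on all of ℝ⁻.

interval (−∞, 0).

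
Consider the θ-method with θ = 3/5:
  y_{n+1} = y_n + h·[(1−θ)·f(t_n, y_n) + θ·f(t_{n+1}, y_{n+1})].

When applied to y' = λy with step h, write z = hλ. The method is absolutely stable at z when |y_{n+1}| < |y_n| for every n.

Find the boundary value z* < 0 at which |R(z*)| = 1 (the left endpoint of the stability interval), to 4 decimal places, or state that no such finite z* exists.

Test eqn y'=λy, z=hλ:
  y_{n+1} = y_n + z·[2/5·y_n + 3/5·y_{n+1}] ⇒ (1 − 3/5z)y_{n+1} = (1 + 2/5z)y_n
  so R(z) = (1 + 2/5z)/(1 − 3/5z).

Boundary: |R(x)|=1, x<0.
x=-0.95: |R|=0.3949
x=-2: |R|=0.0909
x=-10: |R|=0.4286
x=-100: |R|=0.6393
θ=3/5≥1/2 ⇒ |1+2/5x|<|1−3/5x| ∀x<0 ⇒ unbounded interval.

unbounded; (−∞, 0).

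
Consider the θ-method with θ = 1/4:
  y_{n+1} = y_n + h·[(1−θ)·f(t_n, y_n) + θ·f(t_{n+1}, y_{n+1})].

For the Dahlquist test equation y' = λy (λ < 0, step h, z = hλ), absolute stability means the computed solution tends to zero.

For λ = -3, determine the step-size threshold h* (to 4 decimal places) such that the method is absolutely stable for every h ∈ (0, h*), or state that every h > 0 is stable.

Test eqn y'=λy, z=hλ:
  y_{n+1} = y_n + z·[3/4·y_n + 1/4·y_{n+1}] ⇒ (1 − 1/4z)y_{n+1} = (1 + 3/4z)y_n
  so R(z) = (1 + 3/4z)/(1 − 1/4z).

Solve |R(x)|<1 on ℝ⁻.
x=-1.51: |R|=0.0962
R=−1: 1+3/4x = −1+1/4x ⇒ -1/2x=2 ⇒ x=2/(-1/2)=-4.0000
Confirm numerically:
  x=-3.186: |R|=0.77345 <1
  x=-2.862: |R|=0.66832 <1
  x=-1.856: |R|=0.26776 <1
  x=-4.318: |R|=1.07646 >1
  x=-4.270: |R|=1.06530 >1
So |R|<1 on (-4.0000, 0).

(-4.0000,0); λ=-3 ⇒ h* = (4)/3 = 1.3333.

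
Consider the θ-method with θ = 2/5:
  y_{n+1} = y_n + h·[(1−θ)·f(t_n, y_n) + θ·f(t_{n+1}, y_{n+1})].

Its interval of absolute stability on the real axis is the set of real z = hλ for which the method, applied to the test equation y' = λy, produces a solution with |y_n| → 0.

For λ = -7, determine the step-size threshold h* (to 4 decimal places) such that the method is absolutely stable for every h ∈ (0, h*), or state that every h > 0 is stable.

(-10.0000,0); λ=-7 ⇒ h* = (10)/7 = 1.4286.

Set f=λy, z=hλ:
  y_{n+1} = y_n + z·[3/5·y_n + 2/5·y_{n+1}] ⇒ (1 − 2/5z)y_{n+1} = (1 + 3/5z)y_n
  so R(z) = (1 + 3/5z)/(1 − 2/5z).

Find x<0 with |R(x)|<1.
x=-1.63: |R|=0.0133
R=−1: 1+3/5x = −1+2/5x ⇒ -1/5x=2 ⇒ x=2/(-1/5)=-10.0000
Confirm numerically:
  x=-9.742: |R|=0.98946 <1
  x=-7.940: |R|=0.90134 <1
  x=-6.885: |R|=0.83404 <1
  x=-6.823: |R|=0.82961 <1
  x=-10.422: |R|=1.01633 >1
  x=-10.174: |R|=1.00686 >1
Stable set (-10.0000, 0).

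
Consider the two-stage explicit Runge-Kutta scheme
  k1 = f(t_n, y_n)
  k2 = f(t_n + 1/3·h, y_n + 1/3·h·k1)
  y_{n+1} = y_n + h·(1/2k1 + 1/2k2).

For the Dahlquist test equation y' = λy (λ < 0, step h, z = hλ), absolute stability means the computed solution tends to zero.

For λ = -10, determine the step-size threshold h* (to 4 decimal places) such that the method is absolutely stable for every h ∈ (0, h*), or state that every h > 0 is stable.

(-6.0000,0); λ=-10 ⇒ h* = (6)/10 = 0.6000.

On y'=λy, z=hλ:
  k1=λy_n ⇒ h·k1=z·y_n;  k2=λ(1+1/3z)y_n ⇒ h·k2=z(1+1/3z)y_n
  y_{n+1}/y_n = 1 + 1/2z + 1/2z(1+1/3z) = 1 + z + 1/6z²
  R(z) = 1 + z + 1/6z².

Need |R(x)|<1, x<0.
x=-0.97: |R|=0.1868
R=1: x+1/6x²=0 ⇒ x=−6=-6.0000; min R=1−1/(4·1/6)=-0.5000>−1
Confirm numerically:
  x=-5.712: |R|=0.72582 <1
  x=-5.131: |R|=0.25686 <1
  x=-4.578: |R|=0.08499 <1
  x=-4.172: |R|=0.27107 <1
  x=-6.428: |R|=1.45853 >1
  x=-6.342: |R|=1.36149 >1
  x=-6.117: |R|=1.11928 >1
Interval (-6.0000, 0).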